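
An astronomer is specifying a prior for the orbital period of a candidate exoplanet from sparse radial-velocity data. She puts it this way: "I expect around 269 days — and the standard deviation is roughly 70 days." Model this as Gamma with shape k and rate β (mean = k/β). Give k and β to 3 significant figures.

k ≈ 14.8, β ≈ 0.0549

For Gamma(k, rate β): mean = k/β, variance = k/β², so CV = 1/√k.
CV = SD/mean = 70/269 = 0.2602, hence k = 1/CV² = 14.8.
Then β = k/mean = 14.8/269 = 0.0549.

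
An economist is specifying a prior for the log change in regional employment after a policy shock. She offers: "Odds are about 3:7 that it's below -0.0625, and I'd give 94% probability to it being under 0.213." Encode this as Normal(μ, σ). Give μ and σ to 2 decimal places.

μ = 0.01, σ = 0.13

The p-quantile of Normal(μ,σ) is μ + z_p·σ, with z_{0.3} = -0.5244 and z_{0.94} = 1.555.
Eliminate σ: μ = (z₂·x₁ − z₁·x₂)/(z₂ − z₁) = (1.555·-0.0625 − (-0.5244)·0.213)/2.079 = 0.01.
Then σ = (x₂ − x₁)/(z₂ − z₁) = (0.213 − -0.0625)/2.079 = 0.13.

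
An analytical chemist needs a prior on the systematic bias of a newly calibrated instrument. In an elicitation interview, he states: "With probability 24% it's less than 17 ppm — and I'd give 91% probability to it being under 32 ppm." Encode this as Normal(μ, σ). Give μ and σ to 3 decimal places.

μ = 22.175, σ = 7.328

The p-quantile of Normal(μ,σ) is μ + z_p·σ, with z_{0.24} = -0.7063 and z_{0.91} = 1.341.
Eliminate σ: μ = (z₂·x₁ − z₁·x₂)/(z₂ − z₁) = (1.341·17 − (-0.7063)·32)/2.047 = 22.175.
Then σ = (x₂ − x₁)/(z₂ − z₁) = (32 − 17)/2.047 = 7.328.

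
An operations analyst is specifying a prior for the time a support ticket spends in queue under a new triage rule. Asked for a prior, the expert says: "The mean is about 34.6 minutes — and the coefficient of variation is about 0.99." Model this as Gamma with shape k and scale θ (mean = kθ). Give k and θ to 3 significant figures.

k ≈ 1.02, θ ≈ 33.9

For Gamma(k, scale θ): mean = kθ, variance = kθ², so CV = 1/√k.
CV = 0.99, hence k = 1/CV² = 1.02.
Then θ = mean/k = 34.6/1.02 = 33.9.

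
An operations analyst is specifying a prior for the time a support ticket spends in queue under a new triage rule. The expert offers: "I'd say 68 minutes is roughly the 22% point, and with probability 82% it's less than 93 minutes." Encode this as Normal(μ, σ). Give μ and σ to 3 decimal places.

μ = 79.440, σ = 14.814

For Normal(μ,σ), the p-quantile is μ + z_p·σ. Here z_{0.22} = -0.7722, z_{0.82} = 0.9154.
So 68 = μ − 0.7722σ and 93 = μ + 0.9154σ.
Subtracting: σ = (93 − 68)/(0.9154 − (-0.7722)) = 14.814.
Then μ = 68 − (-0.7722)·14.814 = 79.440.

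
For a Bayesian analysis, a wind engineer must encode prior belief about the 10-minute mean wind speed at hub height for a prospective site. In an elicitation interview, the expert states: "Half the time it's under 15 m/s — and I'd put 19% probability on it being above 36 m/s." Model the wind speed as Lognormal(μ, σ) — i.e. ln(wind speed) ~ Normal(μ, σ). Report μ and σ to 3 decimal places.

μ ≈ 2.708, σ ≈ 0.997

If T ~ Lognormal(μ,σ) then ln T ~ Normal(μ,σ), so the p-quantile of ln T is μ + z_p·σ.
ln(15) = 2.708 and ln(36) = 3.584; z_{0.5} = 0, z_{0.81} = 0.8779.
σ = (3.584 − 2.708)/(0.8779 − (0)) = 0.997.
μ = 2.708 − (0)·0.997 = 2.708.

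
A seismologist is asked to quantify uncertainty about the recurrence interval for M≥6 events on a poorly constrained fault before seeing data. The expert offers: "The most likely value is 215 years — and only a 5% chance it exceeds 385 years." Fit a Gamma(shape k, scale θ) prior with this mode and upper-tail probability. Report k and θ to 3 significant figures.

k ≈ 9.21, θ ≈ 26.2

Gamma(k,θ) with k>1 has mode (k−1)θ, so θ = 215/(k−1).
Need P(X < 385) = 0.95 with θ tied to k this way. Start at k = 2, θ = 215: P(X<385) ≈ 0.534.
Too low — raise k to concentrate. Iterating converges to k ≈ 9.21.
Then θ = 215/(9.21−1) ≈ 26.2.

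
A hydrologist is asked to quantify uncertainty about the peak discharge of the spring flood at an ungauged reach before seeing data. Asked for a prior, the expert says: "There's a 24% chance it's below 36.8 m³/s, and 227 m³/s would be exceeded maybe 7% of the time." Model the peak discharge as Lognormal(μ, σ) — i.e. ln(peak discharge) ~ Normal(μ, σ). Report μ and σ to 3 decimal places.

If T ~ Lognormal(μ,σ) then ln T ~ Normal(μ,σ), so the p-quantile of ln T is μ + z_p·σ.
ln(36.8) = 3.605 and ln(227) = 5.425; z_{0.24} = -0.7063, z_{0.93} = 1.476.
σ = (5.425 − 3.605)/(1.476 − (-0.7063)) = 0.834.
μ = 3.605 − (-0.7063)·0.834 = 4.194.

μ ≈ 4.194, σ ≈ 0.834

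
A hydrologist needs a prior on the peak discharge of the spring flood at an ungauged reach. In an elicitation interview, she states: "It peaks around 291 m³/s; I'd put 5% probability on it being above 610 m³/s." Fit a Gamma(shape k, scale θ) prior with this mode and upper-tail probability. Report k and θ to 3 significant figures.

Gamma(k,θ) with k>1 has mode (k−1)θ, so θ = 291/(k−1).
Need P(X < 610) = 0.95 with θ tied to k this way. Start at k = 2, θ = 291: P(X<610) ≈ 0.619.
Too low — raise k to concentrate. Iterating converges to k ≈ 6.04.
Then θ = 291/(6.04−1) ≈ 57.7.

k ≈ 6.04, θ ≈ 57.7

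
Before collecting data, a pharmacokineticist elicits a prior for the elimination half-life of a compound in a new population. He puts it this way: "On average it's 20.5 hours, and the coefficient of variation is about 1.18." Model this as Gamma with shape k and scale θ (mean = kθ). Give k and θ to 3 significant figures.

k ≈ 0.718, θ ≈ 28.5

For Gamma(k, scale θ): mean = kθ, variance = kθ², so CV = 1/√k.
CV = 1.18, hence k = 1/CV² = 0.718.
Then θ = mean/k = 20.5/0.718 = 28.5.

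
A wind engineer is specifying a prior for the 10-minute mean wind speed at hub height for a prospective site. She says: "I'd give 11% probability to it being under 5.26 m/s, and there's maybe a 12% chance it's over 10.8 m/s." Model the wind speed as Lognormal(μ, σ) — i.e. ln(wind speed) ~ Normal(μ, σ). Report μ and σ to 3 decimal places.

If T ~ Lognormal(μ,σ) then ln T ~ Normal(μ,σ), so the p-quantile of ln T is μ + z_p·σ.
ln(5.26) = 1.66 and ln(10.8) = 2.38; z_{0.11} = -1.227, z_{0.88} = 1.175.
σ = (2.38 − 1.66)/(1.175 − (-1.227)) = 0.300.
μ = 1.66 − (-1.227)·0.300 = 2.028.

μ ≈ 2.028, σ ≈ 0.300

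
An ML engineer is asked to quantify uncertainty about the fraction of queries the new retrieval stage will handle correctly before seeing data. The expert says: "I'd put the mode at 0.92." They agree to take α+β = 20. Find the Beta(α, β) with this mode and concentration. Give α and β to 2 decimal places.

For α,β > 1 the Beta mode is (α−1)/(α+β−2). With α+β = 20, the mode is (α−1)/18.
Set (α−1)/18 = 0.92 → α = 1 + 0.92·18 = 17.56.
β = 20 − α = 2.44.

α = 17.56, β = 2.44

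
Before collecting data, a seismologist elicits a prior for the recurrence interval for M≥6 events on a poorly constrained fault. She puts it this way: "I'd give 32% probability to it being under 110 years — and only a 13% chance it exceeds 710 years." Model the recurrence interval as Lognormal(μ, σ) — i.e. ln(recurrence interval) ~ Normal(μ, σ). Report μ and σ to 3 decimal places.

If T ~ Lognormal(μ,σ) then ln T ~ Normal(μ,σ), so the p-quantile of ln T is μ + z_p·σ.
ln(110) = 4.7 and ln(710) = 6.565; z_{0.32} = -0.4677, z_{0.87} = 1.126.
σ = (6.565 − 4.7)/(1.126 − (-0.4677)) = 1.170.
μ = 4.7 − (-0.4677)·1.170 = 5.248.

μ ≈ 5.248, σ ≈ 1.170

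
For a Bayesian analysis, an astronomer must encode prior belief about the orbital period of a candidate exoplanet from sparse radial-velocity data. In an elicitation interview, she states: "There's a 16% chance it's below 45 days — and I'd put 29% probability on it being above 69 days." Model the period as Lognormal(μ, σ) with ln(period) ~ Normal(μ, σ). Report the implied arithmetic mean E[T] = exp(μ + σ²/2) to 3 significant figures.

E[T] ≈ 61.5 days

If T ~ Lognormal(μ,σ) then ln T ~ Normal(μ,σ), so the p-quantile of ln T is μ + z_p·σ.
ln(45) = 3.807 and ln(69) = 4.234; z_{0.16} = -0.9945, z_{0.71} = 0.5534.
σ = (4.234 − 3.807)/(0.5534 − (-0.9945)) = 0.276.
μ = 3.807 − (-0.9945)·0.276 = 4.081.
E[T] = exp(μ + σ²/2) = exp(4.081 + 0.0381) = 61.5 days.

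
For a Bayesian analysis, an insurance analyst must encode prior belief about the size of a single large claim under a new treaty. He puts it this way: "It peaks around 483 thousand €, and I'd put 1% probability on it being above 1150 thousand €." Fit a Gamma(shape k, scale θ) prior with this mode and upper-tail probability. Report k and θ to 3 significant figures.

Gamma(k,θ) with k>1 has mode (k−1)θ, so θ = 483/(k−1).
Need P(X < 1150) = 0.99 with θ tied to k this way. Start at k = 2, θ = 483: P(X<1150) ≈ 0.687.
Too low — raise k to concentrate. Iterating converges to k ≈ 7.3.
Then θ = 483/(7.3−1) ≈ 76.6.

k ≈ 7.3, θ ≈ 76.6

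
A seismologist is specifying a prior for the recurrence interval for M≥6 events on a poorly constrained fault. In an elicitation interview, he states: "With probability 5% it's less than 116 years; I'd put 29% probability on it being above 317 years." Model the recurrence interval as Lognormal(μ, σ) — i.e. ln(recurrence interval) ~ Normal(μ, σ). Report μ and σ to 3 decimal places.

If T ~ Lognormal(μ,σ) then ln T ~ Normal(μ,σ), so the p-quantile of ln T is μ + z_p·σ.
ln(116) = 4.754 and ln(317) = 5.759; z_{0.05} = -1.645, z_{0.71} = 0.5534.
σ = (5.759 − 4.754)/(0.5534 − (-1.645)) = 0.457.
μ = 4.754 − (-1.645)·0.457 = 5.506.

μ ≈ 5.506, σ ≈ 0.457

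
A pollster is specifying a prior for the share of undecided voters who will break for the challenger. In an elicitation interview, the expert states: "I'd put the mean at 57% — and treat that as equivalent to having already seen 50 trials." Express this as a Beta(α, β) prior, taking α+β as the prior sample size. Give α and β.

Under the effective-sample-size interpretation, Beta(α, β) has prior mean α/(α+β) and prior sample size α+β.
So α+β = 50 and α/(α+β) = 0.57, giving α = 0.57·50 = 28.5 and β = 50 − 28.5 = 21.5.

α = 28.5, β = 21.5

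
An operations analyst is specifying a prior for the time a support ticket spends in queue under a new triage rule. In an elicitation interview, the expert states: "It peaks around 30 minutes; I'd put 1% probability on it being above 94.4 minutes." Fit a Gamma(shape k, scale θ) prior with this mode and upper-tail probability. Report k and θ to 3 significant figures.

k ≈ 4.39, θ ≈ 8.86

Gamma(k,θ) with k>1 has mode (k−1)θ, so θ = 30/(k−1).
Need P(X < 94.4) = 0.99 with θ tied to k this way. Start at k = 2, θ = 30: P(X<94.4) ≈ 0.822.
Too low — raise k to concentrate. Iterating converges to k ≈ 4.39.
Then θ = 30/(4.39−1) ≈ 8.86.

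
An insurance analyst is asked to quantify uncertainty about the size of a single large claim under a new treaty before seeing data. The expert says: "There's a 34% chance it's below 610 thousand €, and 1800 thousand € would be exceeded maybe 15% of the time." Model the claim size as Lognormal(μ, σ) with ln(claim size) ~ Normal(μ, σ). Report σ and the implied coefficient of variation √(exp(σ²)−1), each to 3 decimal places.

σ ≈ 0.747, CV ≈ 0.864

If T ~ Lognormal(μ,σ) then ln T ~ Normal(μ,σ), so the p-quantile of ln T is μ + z_p·σ.
ln(610) = 6.413 and ln(1800) = 7.496; z_{0.34} = -0.4125, z_{0.85} = 1.036.
σ = (7.496 − 6.413)/(1.036 − (-0.4125)) = 0.747.
μ = 6.413 − (-0.4125)·0.747 = 6.721.
CV = √(exp(σ²)−1) = √(exp(0.5578)−1) = 0.864.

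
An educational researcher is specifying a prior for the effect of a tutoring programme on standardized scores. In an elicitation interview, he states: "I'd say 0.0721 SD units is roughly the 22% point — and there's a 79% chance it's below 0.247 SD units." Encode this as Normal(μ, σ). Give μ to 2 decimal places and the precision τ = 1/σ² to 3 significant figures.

For Normal(μ,σ), the p-quantile is μ + z_p·σ. Here z_{0.22} = -0.7722, z_{0.79} = 0.8064.
So 0.0721 = μ − 0.7722σ and 0.247 = μ + 0.8064σ.
Subtracting: σ = (0.247 − 0.0721)/(0.8064 − (-0.7722)) = 0.11.
Then μ = 0.0721 − (-0.7722)·0.11 = 0.16.
Precision τ = 1/σ² = 1/0.1108² = 81.5.

μ = 0.16, τ = 81.5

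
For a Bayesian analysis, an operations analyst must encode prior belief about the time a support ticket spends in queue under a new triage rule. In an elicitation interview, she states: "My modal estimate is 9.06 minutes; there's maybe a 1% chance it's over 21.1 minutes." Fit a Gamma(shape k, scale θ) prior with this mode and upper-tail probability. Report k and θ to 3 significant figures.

Gamma(k,θ) with k>1 has mode (k−1)θ, so θ = 9.06/(k−1).
Need P(X < 21.1) = 0.99 with θ tied to k this way. Start at k = 2, θ = 9.06: P(X<21.1) ≈ 0.676.
Too low — raise k to concentrate. Iterating converges to k ≈ 7.67.
Then θ = 9.06/(7.67−1) ≈ 1.36.

k ≈ 7.67, θ ≈ 1.36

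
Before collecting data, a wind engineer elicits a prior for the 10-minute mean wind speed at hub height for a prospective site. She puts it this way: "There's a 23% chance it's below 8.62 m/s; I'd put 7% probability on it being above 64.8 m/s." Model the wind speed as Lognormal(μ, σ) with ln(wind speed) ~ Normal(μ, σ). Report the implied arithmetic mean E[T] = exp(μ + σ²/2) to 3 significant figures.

If T ~ Lognormal(μ,σ) then ln T ~ Normal(μ,σ), so the p-quantile of ln T is μ + z_p·σ.
ln(8.62) = 2.154 and ln(64.8) = 4.171; z_{0.23} = -0.7388, z_{0.93} = 1.476.
σ = (4.171 − 2.154)/(1.476 − (-0.7388)) = 0.911.
μ = 2.154 − (-0.7388)·0.911 = 2.827.
E[T] = exp(μ + σ²/2) = exp(2.827 + 0.4148) = 25.6 m/s.

E[T] ≈ 25.6 m/s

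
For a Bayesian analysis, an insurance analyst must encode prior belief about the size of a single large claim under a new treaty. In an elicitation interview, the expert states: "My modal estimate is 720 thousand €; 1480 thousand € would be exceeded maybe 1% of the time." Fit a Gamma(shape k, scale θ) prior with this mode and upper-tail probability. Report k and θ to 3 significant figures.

Gamma(k,θ) with k>1 has mode (k−1)θ, so θ = 720/(k−1).
Need P(X < 1480) = 0.99 with θ tied to k this way. Start at k = 2, θ = 720: P(X<1480) ≈ 0.609.
Too low — raise k to concentrate. Iterating converges to k ≈ 10.4.
Then θ = 720/(10.4−1) ≈ 76.5.

k ≈ 10.4, θ ≈ 76.5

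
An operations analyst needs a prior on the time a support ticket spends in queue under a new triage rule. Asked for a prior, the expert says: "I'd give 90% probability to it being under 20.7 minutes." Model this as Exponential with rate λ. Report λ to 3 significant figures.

λ ≈ 0.111

P(T < 20.7) = 1 − e^(−λ·20.7) = 0.9, so λ = −ln(1−0.9)/20.7 = −ln(0.1)/20.7 = 0.111.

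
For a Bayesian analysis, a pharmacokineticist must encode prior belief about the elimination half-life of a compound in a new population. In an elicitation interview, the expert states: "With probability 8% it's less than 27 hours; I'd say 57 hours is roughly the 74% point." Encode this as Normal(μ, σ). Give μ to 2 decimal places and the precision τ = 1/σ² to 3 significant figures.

μ = 47.58, τ = 0.00466

For Normal(μ,σ), the p-quantile is μ + z_p·σ. Here z_{0.08} = -1.405, z_{0.74} = 0.6433.
So 27 = μ − 1.405σ and 57 = μ + 0.6433σ.
Subtracting: σ = (57 − 27)/(0.6433 − (-1.405)) = 14.65.
Then μ = 27 − (-1.405)·14.65 = 47.58.
Precision τ = 1/σ² = 1/14.65² = 0.00466.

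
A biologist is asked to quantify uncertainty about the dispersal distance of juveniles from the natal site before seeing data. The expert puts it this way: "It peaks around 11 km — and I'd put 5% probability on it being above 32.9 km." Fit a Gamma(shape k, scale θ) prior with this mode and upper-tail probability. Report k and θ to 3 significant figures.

Gamma(k,θ) with k>1 has mode (k−1)θ, so θ = 11/(k−1).
Need P(X < 32.9) = 0.95 with θ tied to k this way. Start at k = 2, θ = 11: P(X<32.9) ≈ 0.799.
Too low — raise k to concentrate. Iterating converges to k ≈ 3.21.
Then θ = 11/(3.21−1) ≈ 4.98.

k ≈ 3.21, θ ≈ 4.98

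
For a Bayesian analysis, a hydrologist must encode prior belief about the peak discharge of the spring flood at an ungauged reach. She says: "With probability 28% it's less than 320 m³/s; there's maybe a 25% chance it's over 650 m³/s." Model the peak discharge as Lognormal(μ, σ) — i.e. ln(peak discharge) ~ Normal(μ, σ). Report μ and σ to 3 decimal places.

μ ≈ 6.097, σ ≈ 0.564

If T ~ Lognormal(μ,σ) then ln T ~ Normal(μ,σ), so the p-quantile of ln T is μ + z_p·σ.
ln(320) = 5.768 and ln(650) = 6.477; z_{0.28} = -0.5828, z_{0.75} = 0.6745.
σ = (6.477 − 5.768)/(0.6745 − (-0.5828)) = 0.564.
μ = 5.768 − (-0.5828)·0.564 = 6.097.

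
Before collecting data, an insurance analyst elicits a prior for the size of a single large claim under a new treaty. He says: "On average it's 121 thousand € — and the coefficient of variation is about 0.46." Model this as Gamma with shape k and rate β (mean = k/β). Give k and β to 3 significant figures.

For Gamma(k, rate β): mean = k/β, variance = k/β², so CV = 1/√k.
CV = 0.46, hence k = 1/CV² = 4.73.
Then β = k/mean = 4.73/121 = 0.0391.

k ≈ 4.73, β ≈ 0.0391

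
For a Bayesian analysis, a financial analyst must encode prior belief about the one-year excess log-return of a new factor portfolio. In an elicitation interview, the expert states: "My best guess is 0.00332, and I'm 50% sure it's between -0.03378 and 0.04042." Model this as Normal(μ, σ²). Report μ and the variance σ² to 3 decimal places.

μ = 0.003, σ² = 0.003

A symmetric 50% interval runs μ ± z·σ with z = 0.6745.
Half-width = 0.0371, so σ = 0.0371/0.6745 = 0.0550 and σ² = 0.003.
μ is the stated best guess, 0.003.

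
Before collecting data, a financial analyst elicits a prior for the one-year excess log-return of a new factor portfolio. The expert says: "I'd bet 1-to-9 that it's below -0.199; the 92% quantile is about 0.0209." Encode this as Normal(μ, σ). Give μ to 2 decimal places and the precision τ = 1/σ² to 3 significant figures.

For Normal(μ,σ), the p-quantile is μ + z_p·σ. Here z_{0.1} = -1.282, z_{0.92} = 1.405.
So -0.199 = μ − 1.282σ and 0.0209 = μ + 1.405σ.
Subtracting: σ = (0.0209 − -0.199)/(1.405 − (-1.282)) = 0.08.
Then μ = -0.199 − (-1.282)·0.08 = -0.09.
Precision τ = 1/σ² = 1/0.08185² = 149.

μ = -0.09, τ = 149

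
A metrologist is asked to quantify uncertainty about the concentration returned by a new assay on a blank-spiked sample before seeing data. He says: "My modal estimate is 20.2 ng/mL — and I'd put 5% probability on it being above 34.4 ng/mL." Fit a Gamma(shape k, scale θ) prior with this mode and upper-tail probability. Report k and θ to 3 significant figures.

k ≈ 10.9, θ ≈ 2.05

Gamma(k,θ) with k>1 has mode (k−1)θ, so θ = 20.2/(k−1).
Need P(X < 34.4) = 0.95 with θ tied to k this way. Start at k = 2, θ = 20.2: P(X<34.4) ≈ 0.508.
Too low — raise k to concentrate. Iterating converges to k ≈ 10.9.
Then θ = 20.2/(10.9−1) ≈ 2.05.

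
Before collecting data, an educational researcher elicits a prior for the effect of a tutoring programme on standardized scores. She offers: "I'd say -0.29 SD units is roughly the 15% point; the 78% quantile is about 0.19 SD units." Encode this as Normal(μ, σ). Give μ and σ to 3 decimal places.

The p-quantile of Normal(μ,σ) is μ + z_p·σ, with z_{0.15} = -1.036 and z_{0.78} = 0.7722.
Eliminate σ: μ = (z₂·x₁ − z₁·x₂)/(z₂ − z₁) = (0.7722·-0.29 − (-1.036)·0.19)/1.809 = -0.015.
Then σ = (x₂ − x₁)/(z₂ − z₁) = (0.19 − -0.29)/1.809 = 0.265.

μ = -0.015, σ = 0.265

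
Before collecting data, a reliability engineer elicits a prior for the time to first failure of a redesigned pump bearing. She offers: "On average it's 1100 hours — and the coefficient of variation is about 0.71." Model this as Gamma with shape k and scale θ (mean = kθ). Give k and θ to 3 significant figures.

For Gamma(k, scale θ): mean = kθ, variance = kθ², so CV = 1/√k.
CV = 0.71, hence k = 1/CV² = 1.98.
Then θ = mean/k = 1100/1.98 = 555.

k ≈ 1.98, θ ≈ 555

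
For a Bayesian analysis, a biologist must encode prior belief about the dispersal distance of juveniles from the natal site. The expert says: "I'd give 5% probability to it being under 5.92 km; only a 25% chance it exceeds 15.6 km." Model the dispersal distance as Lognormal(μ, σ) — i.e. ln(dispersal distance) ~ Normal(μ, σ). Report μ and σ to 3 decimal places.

If T ~ Lognormal(μ,σ) then ln T ~ Normal(μ,σ), so the p-quantile of ln T is μ + z_p·σ.
ln(5.92) = 1.778 and ln(15.6) = 2.747; z_{0.05} = -1.645, z_{0.75} = 0.6745.
σ = (2.747 − 1.778)/(0.6745 − (-1.645)) = 0.418.
μ = 1.778 − (-1.645)·0.418 = 2.465.

μ ≈ 2.465, σ ≈ 0.418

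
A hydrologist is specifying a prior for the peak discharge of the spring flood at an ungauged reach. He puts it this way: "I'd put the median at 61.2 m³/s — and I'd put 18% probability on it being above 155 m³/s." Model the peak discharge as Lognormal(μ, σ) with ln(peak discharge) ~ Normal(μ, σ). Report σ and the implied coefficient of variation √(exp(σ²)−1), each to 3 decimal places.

If T ~ Lognormal(μ,σ) then ln T ~ Normal(μ,σ), so the p-quantile of ln T is μ + z_p·σ.
ln(61.2) = 4.114 and ln(155) = 5.043; z_{0.5} = 0, z_{0.82} = 0.9154.
σ = (5.043 − 4.114)/(0.9154 − (0)) = 1.015.
μ = 4.114 − (0)·1.015 = 4.114.
CV = √(exp(σ²)−1) = √(exp(1.0306)−1) = 1.343.

σ ≈ 1.015, CV ≈ 1.343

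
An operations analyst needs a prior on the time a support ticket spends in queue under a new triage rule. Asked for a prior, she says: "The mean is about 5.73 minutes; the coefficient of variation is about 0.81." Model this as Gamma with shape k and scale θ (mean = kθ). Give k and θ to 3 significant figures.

k ≈ 1.52, θ ≈ 3.76

For Gamma(k, scale θ): mean = kθ, variance = kθ², so CV = 1/√k.
CV = 0.81, hence k = 1/CV² = 1.52.
Then θ = mean/k = 5.73/1.52 = 3.76.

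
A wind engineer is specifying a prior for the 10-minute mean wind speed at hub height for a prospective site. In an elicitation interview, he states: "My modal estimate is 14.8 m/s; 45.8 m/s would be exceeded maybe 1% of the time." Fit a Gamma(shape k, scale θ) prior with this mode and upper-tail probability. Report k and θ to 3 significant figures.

Gamma(k,θ) with k>1 has mode (k−1)θ, so θ = 14.8/(k−1).
Need P(X < 45.8) = 0.99 with θ tied to k this way. Start at k = 2, θ = 14.8: P(X<45.8) ≈ 0.815.
Too low — raise k to concentrate. Iterating converges to k ≈ 4.5.
Then θ = 14.8/(4.5−1) ≈ 4.23.

k ≈ 4.5, θ ≈ 4.23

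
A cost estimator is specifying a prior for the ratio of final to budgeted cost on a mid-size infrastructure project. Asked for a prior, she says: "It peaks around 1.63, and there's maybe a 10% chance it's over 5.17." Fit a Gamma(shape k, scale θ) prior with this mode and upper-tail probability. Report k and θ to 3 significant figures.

k ≈ 2.42, θ ≈ 1.15

Gamma(k,θ) with k>1 has mode (k−1)θ, so θ = 1.63/(k−1).
Need P(X < 5.17) = 0.9 with θ tied to k this way. Start at k = 2, θ = 1.63: P(X<5.17) ≈ 0.825.
Too low — raise k to concentrate. Iterating converges to k ≈ 2.42.
Then θ = 1.63/(2.42−1) ≈ 1.15.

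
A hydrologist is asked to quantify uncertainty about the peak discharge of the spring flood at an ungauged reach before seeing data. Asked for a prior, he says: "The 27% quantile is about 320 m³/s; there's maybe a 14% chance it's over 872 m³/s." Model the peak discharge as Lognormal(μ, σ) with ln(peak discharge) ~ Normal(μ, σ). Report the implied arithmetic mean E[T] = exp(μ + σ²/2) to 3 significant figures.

If T ~ Lognormal(μ,σ) then ln T ~ Normal(μ,σ), so the p-quantile of ln T is μ + z_p·σ.
ln(320) = 5.768 and ln(872) = 6.771; z_{0.27} = -0.6128, z_{0.86} = 1.08.
σ = (6.771 − 5.768)/(1.08 − (-0.6128)) = 0.592.
μ = 5.768 − (-0.6128)·0.592 = 6.131.
E[T] = exp(μ + σ²/2) = exp(6.131 + 0.1753) = 548 m³/s.

E[T] ≈ 548 m³/s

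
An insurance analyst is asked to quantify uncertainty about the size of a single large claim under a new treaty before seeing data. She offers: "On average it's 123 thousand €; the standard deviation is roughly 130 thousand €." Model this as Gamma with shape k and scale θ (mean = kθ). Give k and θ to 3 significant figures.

For Gamma(k, scale θ): mean = kθ, variance = kθ², so CV = 1/√k.
CV = SD/mean = 130/123 = 1.057, hence k = 1/CV² = 0.895.
Then θ = mean/k = 123/0.895 = 137.

k ≈ 0.895, θ ≈ 137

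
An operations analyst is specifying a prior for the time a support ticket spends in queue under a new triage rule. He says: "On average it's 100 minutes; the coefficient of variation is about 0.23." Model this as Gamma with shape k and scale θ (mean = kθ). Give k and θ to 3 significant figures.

For Gamma(k, scale θ): mean = kθ, variance = kθ², so CV = 1/√k.
CV = 0.23, hence k = 1/CV² = 18.9.
Then θ = mean/k = 100/18.9 = 5.29.

k ≈ 18.9, θ ≈ 5.29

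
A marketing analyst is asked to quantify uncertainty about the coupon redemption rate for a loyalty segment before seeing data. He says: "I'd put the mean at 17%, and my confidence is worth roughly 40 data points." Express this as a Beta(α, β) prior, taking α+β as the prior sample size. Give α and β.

Under the effective-sample-size interpretation, Beta(α, β) has prior mean α/(α+β) and prior sample size α+β.
So α+β = 40 and α/(α+β) = 0.17, giving α = 0.17·40 = 6.8 and β = 40 − 6.8 = 33.2.

α = 6.8, β = 33.2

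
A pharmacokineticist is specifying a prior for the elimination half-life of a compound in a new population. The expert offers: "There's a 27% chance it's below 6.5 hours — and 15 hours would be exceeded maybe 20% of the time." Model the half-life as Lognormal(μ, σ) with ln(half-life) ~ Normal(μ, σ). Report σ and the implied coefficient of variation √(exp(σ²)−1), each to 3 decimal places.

σ ≈ 0.575, CV ≈ 0.626

If T ~ Lognormal(μ,σ) then ln T ~ Normal(μ,σ), so the p-quantile of ln T is μ + z_p·σ.
ln(6.5) = 1.872 and ln(15) = 2.708; z_{0.27} = -0.6128, z_{0.8} = 0.8416.
σ = (2.708 − 1.872)/(0.8416 − (-0.6128)) = 0.575.
μ = 1.872 − (-0.6128)·0.575 = 2.224.
CV = √(exp(σ²)−1) = √(exp(0.3306)−1) = 0.626.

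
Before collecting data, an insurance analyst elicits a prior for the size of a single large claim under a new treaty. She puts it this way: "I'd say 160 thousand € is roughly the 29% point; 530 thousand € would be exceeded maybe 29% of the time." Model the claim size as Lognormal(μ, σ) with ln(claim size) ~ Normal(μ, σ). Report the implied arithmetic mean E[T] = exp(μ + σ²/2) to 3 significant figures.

If T ~ Lognormal(μ,σ) then ln T ~ Normal(μ,σ), so the p-quantile of ln T is μ + z_p·σ.
ln(160) = 5.075 and ln(530) = 6.273; z_{0.29} = -0.5534, z_{0.71} = 0.5534.
σ = (6.273 − 5.075)/(0.5534 − (-0.5534)) = 1.082.
μ = 5.075 − (-0.5534)·1.082 = 5.674.
E[T] = exp(μ + σ²/2) = exp(5.674 + 0.5855) = 523 thousand €.

E[T] ≈ 523 thousand €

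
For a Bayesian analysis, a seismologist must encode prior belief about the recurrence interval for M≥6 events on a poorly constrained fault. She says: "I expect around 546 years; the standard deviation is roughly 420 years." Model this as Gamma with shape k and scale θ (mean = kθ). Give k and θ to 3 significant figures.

For Gamma(k, scale θ): mean = kθ, variance = kθ², so CV = 1/√k.
CV = SD/mean = 420/546 = 0.7692, hence k = 1/CV² = 1.69.
Then θ = mean/k = 546/1.69 = 323.

k ≈ 1.69, θ ≈ 323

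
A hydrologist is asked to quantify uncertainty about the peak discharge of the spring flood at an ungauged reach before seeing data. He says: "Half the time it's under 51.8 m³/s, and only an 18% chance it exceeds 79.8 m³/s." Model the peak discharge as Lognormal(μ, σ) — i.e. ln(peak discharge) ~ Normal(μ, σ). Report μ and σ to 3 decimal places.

If T ~ Lognormal(μ,σ) then ln T ~ Normal(μ,σ), so the p-quantile of ln T is μ + z_p·σ.
ln(51.8) = 3.947 and ln(79.8) = 4.38; z_{0.5} = 0, z_{0.82} = 0.9154.
σ = (4.38 − 3.947)/(0.9154 − (0)) = 0.472.
μ = 3.947 − (0)·0.472 = 3.947.

μ ≈ 3.947, σ ≈ 0.472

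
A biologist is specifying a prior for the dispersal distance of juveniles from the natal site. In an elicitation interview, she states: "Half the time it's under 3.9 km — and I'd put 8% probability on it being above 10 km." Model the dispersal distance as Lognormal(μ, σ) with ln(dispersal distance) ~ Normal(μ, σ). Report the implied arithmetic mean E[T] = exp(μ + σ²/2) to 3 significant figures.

E[T] ≈ 4.88 km

If T ~ Lognormal(μ,σ) then ln T ~ Normal(μ,σ), so the p-quantile of ln T is μ + z_p·σ.
ln(3.9) = 1.361 and ln(10) = 2.303; z_{0.5} = 0, z_{0.92} = 1.405.
σ = (2.303 − 1.361)/(1.405 − (0)) = 0.670.
μ = 1.361 − (0)·0.670 = 1.361.
E[T] = exp(μ + σ²/2) = exp(1.361 + 0.2246) = 4.88 km.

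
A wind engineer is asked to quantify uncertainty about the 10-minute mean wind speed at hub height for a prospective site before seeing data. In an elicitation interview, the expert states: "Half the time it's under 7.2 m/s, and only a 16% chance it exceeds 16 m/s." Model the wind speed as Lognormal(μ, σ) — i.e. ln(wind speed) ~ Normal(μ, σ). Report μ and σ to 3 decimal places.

If T ~ Lognormal(μ,σ) then ln T ~ Normal(μ,σ), so the p-quantile of ln T is μ + z_p·σ.
ln(7.2) = 1.974 and ln(16) = 2.773; z_{0.5} = 0, z_{0.84} = 0.9945.
σ = (2.773 − 1.974)/(0.9945 − (0)) = 0.803.
μ = 1.974 − (0)·0.803 = 1.974.

μ ≈ 1.974, σ ≈ 0.803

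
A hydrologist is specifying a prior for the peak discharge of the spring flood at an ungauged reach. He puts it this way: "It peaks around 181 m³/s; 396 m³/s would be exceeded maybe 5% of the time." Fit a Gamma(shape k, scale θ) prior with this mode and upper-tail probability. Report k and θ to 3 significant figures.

k ≈ 5.49, θ ≈ 40.3

Gamma(k,θ) with k>1 has mode (k−1)θ, so θ = 181/(k−1).
Need P(X < 396) = 0.95 with θ tied to k this way. Start at k = 2, θ = 181: P(X<396) ≈ 0.642.
Too low — raise k to concentrate. Iterating converges to k ≈ 5.49.
Then θ = 181/(5.49−1) ≈ 40.3.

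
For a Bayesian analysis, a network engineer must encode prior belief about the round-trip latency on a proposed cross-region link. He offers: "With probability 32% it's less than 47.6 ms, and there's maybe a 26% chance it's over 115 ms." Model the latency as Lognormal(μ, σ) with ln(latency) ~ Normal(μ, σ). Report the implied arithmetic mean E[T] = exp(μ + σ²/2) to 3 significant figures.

If T ~ Lognormal(μ,σ) then ln T ~ Normal(μ,σ), so the p-quantile of ln T is μ + z_p·σ.
ln(47.6) = 3.863 and ln(115) = 4.745; z_{0.32} = -0.4677, z_{0.74} = 0.6433.
σ = (4.745 − 3.863)/(0.6433 − (-0.4677)) = 0.794.
μ = 3.863 − (-0.4677)·0.794 = 4.234.
E[T] = exp(μ + σ²/2) = exp(4.234 + 0.3152) = 94.6 ms.

E[T] ≈ 94.6 ms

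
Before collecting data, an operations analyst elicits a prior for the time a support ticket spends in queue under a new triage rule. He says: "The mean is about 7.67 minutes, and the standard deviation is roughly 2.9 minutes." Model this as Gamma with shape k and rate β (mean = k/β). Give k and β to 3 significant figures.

For Gamma(k, rate β): mean = k/β, variance = k/β², so CV = 1/√k.
CV = SD/mean = 2.9/7.67 = 0.3781, hence k = 1/CV² = 7.
Then β = k/mean = 7/7.67 = 0.912.

k ≈ 7, β ≈ 0.912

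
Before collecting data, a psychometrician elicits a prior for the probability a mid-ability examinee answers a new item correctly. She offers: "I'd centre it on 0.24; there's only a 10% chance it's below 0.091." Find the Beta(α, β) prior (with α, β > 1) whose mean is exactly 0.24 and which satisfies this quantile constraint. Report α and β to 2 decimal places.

α ≈ 2.58, β ≈ 8.18

With mean 0.24 fixed, write α = 0.24s, β = 0.76s where s = α+β.
Need P(θ < 0.091) = 0.1 under Beta(0.24s, 0.76s). Normal approximation: (q−m)/√(m(1−m)/s) ≈ z_{0.1} = -1.28, so s ≈ 0.24·0.76·(-1.28)²/(0.091−0.24)² = 13.5.
At s = 13.5: P(θ<0.091) ≈ 0.071. Adjusting to match 0.1 gives s ≈ 10.76.
So α = 0.24·10.76 ≈ 2.58, β = 0.76·10.76 ≈ 8.18.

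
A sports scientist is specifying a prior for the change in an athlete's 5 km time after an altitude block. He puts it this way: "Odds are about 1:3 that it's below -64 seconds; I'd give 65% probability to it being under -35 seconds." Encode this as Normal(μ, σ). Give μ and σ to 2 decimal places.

For Normal(μ,σ), the p-quantile is μ + z_p·σ. Here z_{0.25} = -0.6745, z_{0.65} = 0.3853.
So -64 = μ − 0.6745σ and -35 = μ + 0.3853σ.
Subtracting: σ = (-35 − -64)/(0.3853 − (-0.6745)) = 27.36.
Then μ = -64 − (-0.6745)·27.36 = -45.54.

μ = -45.54, σ = 27.36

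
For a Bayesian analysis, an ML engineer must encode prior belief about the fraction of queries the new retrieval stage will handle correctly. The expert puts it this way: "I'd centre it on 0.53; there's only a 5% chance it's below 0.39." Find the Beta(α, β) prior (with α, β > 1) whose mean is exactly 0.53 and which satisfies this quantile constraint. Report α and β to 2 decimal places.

α ≈ 18.03, β ≈ 15.98

With mean 0.53 fixed, write α = 0.53s, β = 0.47s where s = α+β.
Need P(θ < 0.39) = 0.05 under Beta(0.53s, 0.47s). Normal approximation: (q−m)/√(m(1−m)/s) ≈ z_{0.05} = -1.64, so s ≈ 0.53·0.47·(-1.64)²/(0.39−0.53)² = 34.4.
At s = 34.4: P(θ<0.39) ≈ 0.049. Adjusting to match 0.05 gives s ≈ 34.01.
So α = 0.53·34.01 ≈ 18.03, β = 0.47·34.01 ≈ 15.98.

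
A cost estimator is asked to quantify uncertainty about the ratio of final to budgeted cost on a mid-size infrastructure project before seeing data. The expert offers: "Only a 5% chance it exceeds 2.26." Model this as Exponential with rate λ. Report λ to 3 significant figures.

P(T > 2.26) = e^(−λ·2.26) = 0.05, so λ = −ln(0.05)/2.26 = 1.33.

λ ≈ 1.33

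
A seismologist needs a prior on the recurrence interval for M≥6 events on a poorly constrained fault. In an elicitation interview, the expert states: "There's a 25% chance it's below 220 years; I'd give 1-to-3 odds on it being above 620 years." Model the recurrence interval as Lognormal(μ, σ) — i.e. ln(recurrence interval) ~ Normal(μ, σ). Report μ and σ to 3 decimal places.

If T ~ Lognormal(μ,σ) then ln T ~ Normal(μ,σ), so the p-quantile of ln T is μ + z_p·σ.
ln(220) = 5.394 and ln(620) = 6.43; z_{0.25} = -0.6745, z_{0.75} = 0.6745.
σ = (6.43 − 5.394)/(0.6745 − (-0.6745)) = 0.768.
μ = 5.394 − (-0.6745)·0.768 = 5.912.

μ ≈ 5.912, σ ≈ 0.768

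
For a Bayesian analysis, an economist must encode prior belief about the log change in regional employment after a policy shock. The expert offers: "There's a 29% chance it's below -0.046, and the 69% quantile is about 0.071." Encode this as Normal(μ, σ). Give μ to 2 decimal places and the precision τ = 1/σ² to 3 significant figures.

For Normal(μ,σ), the p-quantile is μ + z_p·σ. Here z_{0.29} = -0.5534, z_{0.69} = 0.4959.
So -0.046 = μ − 0.5534σ and 0.071 = μ + 0.4959σ.
Subtracting: σ = (0.071 − -0.046)/(0.4959 − (-0.5534)) = 0.11.
Then μ = -0.046 − (-0.5534)·0.11 = 0.02.
Precision τ = 1/σ² = 1/0.1115² = 80.4.

μ = 0.02, τ = 80.4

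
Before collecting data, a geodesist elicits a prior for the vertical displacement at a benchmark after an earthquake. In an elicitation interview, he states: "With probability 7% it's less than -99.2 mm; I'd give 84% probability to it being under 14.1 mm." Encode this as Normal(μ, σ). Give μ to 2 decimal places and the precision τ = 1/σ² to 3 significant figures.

μ = -31.51, τ = 0.000475

For Normal(μ,σ), the p-quantile is μ + z_p·σ. Here z_{0.07} = -1.476, z_{0.84} = 0.9945.
So -99.2 = μ − 1.476σ and 14.1 = μ + 0.9945σ.
Subtracting: σ = (14.1 − -99.2)/(0.9945 − (-1.476)) = 45.87.
Then μ = -99.2 − (-1.476)·45.87 = -31.51.
Precision τ = 1/σ² = 1/45.87² = 0.000475.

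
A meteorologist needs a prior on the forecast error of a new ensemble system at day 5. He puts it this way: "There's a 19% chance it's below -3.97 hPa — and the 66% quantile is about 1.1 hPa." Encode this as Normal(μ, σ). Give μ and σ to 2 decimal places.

μ = -0.52, σ = 3.93

The p-quantile of Normal(μ,σ) is μ + z_p·σ, with z_{0.19} = -0.8779 and z_{0.66} = 0.4125.
Eliminate σ: μ = (z₂·x₁ − z₁·x₂)/(z₂ − z₁) = (0.4125·-3.97 − (-0.8779)·1.1)/1.29 = -0.52.
Then σ = (x₂ − x₁)/(z₂ − z₁) = (1.1 − -3.97)/1.29 = 3.93.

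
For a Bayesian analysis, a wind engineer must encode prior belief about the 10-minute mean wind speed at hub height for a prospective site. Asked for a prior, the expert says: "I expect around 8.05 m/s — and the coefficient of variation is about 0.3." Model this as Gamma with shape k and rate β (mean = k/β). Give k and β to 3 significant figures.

For Gamma(k, rate β): mean = k/β, variance = k/β², so CV = 1/√k.
CV = 0.3, hence k = 1/CV² = 11.1.
Then β = k/mean = 11.1/8.05 = 1.38.

k ≈ 11.1, β ≈ 1.38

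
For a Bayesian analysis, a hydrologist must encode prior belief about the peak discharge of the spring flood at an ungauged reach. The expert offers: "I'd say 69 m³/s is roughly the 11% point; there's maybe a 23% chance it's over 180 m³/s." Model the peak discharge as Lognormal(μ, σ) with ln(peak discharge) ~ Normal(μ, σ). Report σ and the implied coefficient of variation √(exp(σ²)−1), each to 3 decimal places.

σ ≈ 0.488, CV ≈ 0.518

If T ~ Lognormal(μ,σ) then ln T ~ Normal(μ,σ), so the p-quantile of ln T is μ + z_p·σ.
ln(69) = 4.234 and ln(180) = 5.193; z_{0.11} = -1.227, z_{0.77} = 0.7388.
σ = (5.193 − 4.234)/(0.7388 − (-1.227)) = 0.488.
μ = 4.234 − (-1.227)·0.488 = 4.832.
CV = √(exp(σ²)−1) = √(exp(0.2380)−1) = 0.518.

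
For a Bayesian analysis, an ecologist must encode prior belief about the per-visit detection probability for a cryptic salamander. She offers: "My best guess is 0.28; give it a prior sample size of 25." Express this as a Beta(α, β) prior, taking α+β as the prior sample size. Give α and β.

Under the effective-sample-size interpretation, Beta(α, β) has prior mean α/(α+β) and prior sample size α+β.
So α+β = 25 and α/(α+β) = 0.28, giving α = 0.28·25 = 7 and β = 25 − 7 = 18.

α = 7, β = 18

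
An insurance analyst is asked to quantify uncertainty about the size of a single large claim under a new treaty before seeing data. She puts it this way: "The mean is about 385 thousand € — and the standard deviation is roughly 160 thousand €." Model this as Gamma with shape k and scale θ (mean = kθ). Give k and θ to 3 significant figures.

For Gamma(k, scale θ): mean = kθ, variance = kθ², so CV = 1/√k.
CV = SD/mean = 160/385 = 0.4156, hence k = 1/CV² = 5.79.
Then θ = mean/k = 385/5.79 = 66.5.

k ≈ 5.79, θ ≈ 66.5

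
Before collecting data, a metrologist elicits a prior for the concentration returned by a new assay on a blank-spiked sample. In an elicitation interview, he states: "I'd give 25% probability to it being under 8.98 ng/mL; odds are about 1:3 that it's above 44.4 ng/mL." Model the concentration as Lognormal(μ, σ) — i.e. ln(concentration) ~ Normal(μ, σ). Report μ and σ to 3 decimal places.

If T ~ Lognormal(μ,σ) then ln T ~ Normal(μ,σ), so the p-quantile of ln T is μ + z_p·σ.
ln(8.98) = 2.195 and ln(44.4) = 3.793; z_{0.25} = -0.6745, z_{0.75} = 0.6745.
σ = (3.793 − 2.195)/(0.6745 − (-0.6745)) = 1.185.
μ = 2.195 − (-0.6745)·1.185 = 2.994.

μ ≈ 2.994, σ ≈ 1.185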